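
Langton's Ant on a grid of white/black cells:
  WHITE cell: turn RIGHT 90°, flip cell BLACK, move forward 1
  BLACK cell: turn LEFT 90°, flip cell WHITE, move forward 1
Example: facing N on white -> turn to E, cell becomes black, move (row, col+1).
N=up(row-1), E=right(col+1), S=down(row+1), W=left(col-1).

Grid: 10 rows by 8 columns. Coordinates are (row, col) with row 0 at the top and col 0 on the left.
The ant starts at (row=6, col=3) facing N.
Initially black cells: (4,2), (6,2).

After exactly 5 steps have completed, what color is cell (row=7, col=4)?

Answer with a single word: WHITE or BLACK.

Answer: BLACK

Derivation:
Step 1: on WHITE (6,3): turn R to E, flip to black, move to (6,4). |black|=3
Step 2: on WHITE (6,4): turn R to S, flip to black, move to (7,4). |black|=4
Step 3: on WHITE (7,4): turn R to W, flip to black, move to (7,3). |black|=5
Step 4: on WHITE (7,3): turn R to N, flip to black, move to (6,3). |black|=6
Step 5: on BLACK (6,3): turn L to W, flip to white, move to (6,2). |black|=5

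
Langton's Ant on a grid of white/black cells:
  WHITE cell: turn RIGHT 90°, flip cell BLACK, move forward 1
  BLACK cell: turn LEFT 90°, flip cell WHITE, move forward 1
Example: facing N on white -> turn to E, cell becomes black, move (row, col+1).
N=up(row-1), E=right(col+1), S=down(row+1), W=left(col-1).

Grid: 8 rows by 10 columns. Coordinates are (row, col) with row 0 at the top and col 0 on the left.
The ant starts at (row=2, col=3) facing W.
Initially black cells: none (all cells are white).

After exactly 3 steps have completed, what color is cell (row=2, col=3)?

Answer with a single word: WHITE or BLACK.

Answer: BLACK

Derivation:
Step 1: on WHITE (2,3): turn R to N, flip to black, move to (1,3). |black|=1
Step 2: on WHITE (1,3): turn R to E, flip to black, move to (1,4). |black|=2
Step 3: on WHITE (1,4): turn R to S, flip to black, move to (2,4). |black|=3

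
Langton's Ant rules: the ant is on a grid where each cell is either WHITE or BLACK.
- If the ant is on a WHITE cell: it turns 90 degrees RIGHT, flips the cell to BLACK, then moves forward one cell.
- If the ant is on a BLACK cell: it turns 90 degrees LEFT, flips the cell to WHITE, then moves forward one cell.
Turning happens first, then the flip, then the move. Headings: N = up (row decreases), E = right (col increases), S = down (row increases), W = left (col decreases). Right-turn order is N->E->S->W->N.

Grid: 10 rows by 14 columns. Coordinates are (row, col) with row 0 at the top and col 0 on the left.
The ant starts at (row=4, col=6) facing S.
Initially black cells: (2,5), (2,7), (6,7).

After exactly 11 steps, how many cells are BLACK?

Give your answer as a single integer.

Answer: 10

Derivation:
Step 1: on WHITE (4,6): turn R to W, flip to black, move to (4,5). |black|=4
Step 2: on WHITE (4,5): turn R to N, flip to black, move to (3,5). |black|=5
Step 3: on WHITE (3,5): turn R to E, flip to black, move to (3,6). |black|=6
Step 4: on WHITE (3,6): turn R to S, flip to black, move to (4,6). |black|=7
Step 5: on BLACK (4,6): turn L to E, flip to white, move to (4,7). |black|=6
Step 6: on WHITE (4,7): turn R to S, flip to black, move to (5,7). |black|=7
Step 7: on WHITE (5,7): turn R to W, flip to black, move to (5,6). |black|=8
Step 8: on WHITE (5,6): turn R to N, flip to black, move to (4,6). |black|=9
Step 9: on WHITE (4,6): turn R to E, flip to black, move to (4,7). |black|=10
Step 10: on BLACK (4,7): turn L to N, flip to white, move to (3,7). |black|=9
Step 11: on WHITE (3,7): turn R to E, flip to black, move to (3,8). |black|=10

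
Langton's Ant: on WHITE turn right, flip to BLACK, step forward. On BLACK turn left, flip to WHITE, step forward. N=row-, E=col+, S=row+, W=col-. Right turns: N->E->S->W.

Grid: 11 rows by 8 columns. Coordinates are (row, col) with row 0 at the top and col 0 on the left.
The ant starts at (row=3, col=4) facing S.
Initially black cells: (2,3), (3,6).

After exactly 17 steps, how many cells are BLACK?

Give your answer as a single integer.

Answer: 7

Derivation:
Step 1: on WHITE (3,4): turn R to W, flip to black, move to (3,3). |black|=3
Step 2: on WHITE (3,3): turn R to N, flip to black, move to (2,3). |black|=4
Step 3: on BLACK (2,3): turn L to W, flip to white, move to (2,2). |black|=3
Step 4: on WHITE (2,2): turn R to N, flip to black, move to (1,2). |black|=4
Step 5: on WHITE (1,2): turn R to E, flip to black, move to (1,3). |black|=5
Step 6: on WHITE (1,3): turn R to S, flip to black, move to (2,3). |black|=6
Step 7: on WHITE (2,3): turn R to W, flip to black, move to (2,2). |black|=7
Step 8: on BLACK (2,2): turn L to S, flip to white, move to (3,2). |black|=6
Step 9: on WHITE (3,2): turn R to W, flip to black, move to (3,1). |black|=7
Step 10: on WHITE (3,1): turn R to N, flip to black, move to (2,1). |black|=8
Step 11: on WHITE (2,1): turn R to E, flip to black, move to (2,2). |black|=9
Step 12: on WHITE (2,2): turn R to S, flip to black, move to (3,2). |black|=10
Step 13: on BLACK (3,2): turn L to E, flip to white, move to (3,3). |black|=9
Step 14: on BLACK (3,3): turn L to N, flip to white, move to (2,3). |black|=8
Step 15: on BLACK (2,3): turn L to W, flip to white, move to (2,2). |black|=7
Step 16: on BLACK (2,2): turn L to S, flip to white, move to (3,2). |black|=6
Step 17: on WHITE (3,2): turn R to W, flip to black, move to (3,1). |black|=7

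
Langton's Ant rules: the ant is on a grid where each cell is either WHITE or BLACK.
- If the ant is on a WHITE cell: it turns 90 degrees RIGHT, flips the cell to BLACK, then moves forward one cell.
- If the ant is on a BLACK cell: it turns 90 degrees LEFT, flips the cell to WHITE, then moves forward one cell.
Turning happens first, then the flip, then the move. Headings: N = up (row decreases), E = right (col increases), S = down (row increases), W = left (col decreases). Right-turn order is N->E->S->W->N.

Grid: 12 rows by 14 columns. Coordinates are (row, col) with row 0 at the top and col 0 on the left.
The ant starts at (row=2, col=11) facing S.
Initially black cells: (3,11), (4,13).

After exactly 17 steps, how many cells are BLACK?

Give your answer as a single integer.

Answer: 13

Derivation:
Step 1: on WHITE (2,11): turn R to W, flip to black, move to (2,10). |black|=3
Step 2: on WHITE (2,10): turn R to N, flip to black, move to (1,10). |black|=4
Step 3: on WHITE (1,10): turn R to E, flip to black, move to (1,11). |black|=5
Step 4: on WHITE (1,11): turn R to S, flip to black, move to (2,11). |black|=6
Step 5: on BLACK (2,11): turn L to E, flip to white, move to (2,12). |black|=5
Step 6: on WHITE (2,12): turn R to S, flip to black, move to (3,12). |black|=6
Step 7: on WHITE (3,12): turn R to W, flip to black, move to (3,11). |black|=7
Step 8: on BLACK (3,11): turn L to S, flip to white, move to (4,11). |black|=6
Step 9: on WHITE (4,11): turn R to W, flip to black, move to (4,10). |black|=7
Step 10: on WHITE (4,10): turn R to N, flip to black, move to (3,10). |black|=8
Step 11: on WHITE (3,10): turn R to E, flip to black, move to (3,11). |black|=9
Step 12: on WHITE (3,11): turn R to S, flip to black, move to (4,11). |black|=10
Step 13: on BLACK (4,11): turn L to E, flip to white, move to (4,12). |black|=9
Step 14: on WHITE (4,12): turn R to S, flip to black, move to (5,12). |black|=10
Step 15: on WHITE (5,12): turn R to W, flip to black, move to (5,11). |black|=11
Step 16: on WHITE (5,11): turn R to N, flip to black, move to (4,11). |black|=12
Step 17: on WHITE (4,11): turn R to E, flip to black, move to (4,12). |black|=13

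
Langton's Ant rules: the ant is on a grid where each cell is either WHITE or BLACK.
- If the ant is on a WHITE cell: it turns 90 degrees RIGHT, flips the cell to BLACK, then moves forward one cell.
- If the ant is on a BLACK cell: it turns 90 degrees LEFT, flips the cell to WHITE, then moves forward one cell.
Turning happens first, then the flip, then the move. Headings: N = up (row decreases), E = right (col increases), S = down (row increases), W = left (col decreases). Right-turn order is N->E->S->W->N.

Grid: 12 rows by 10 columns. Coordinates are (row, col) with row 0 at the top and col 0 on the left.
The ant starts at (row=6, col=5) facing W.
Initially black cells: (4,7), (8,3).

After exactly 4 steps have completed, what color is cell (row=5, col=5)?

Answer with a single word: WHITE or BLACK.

Step 1: on WHITE (6,5): turn R to N, flip to black, move to (5,5). |black|=3
Step 2: on WHITE (5,5): turn R to E, flip to black, move to (5,6). |black|=4
Step 3: on WHITE (5,6): turn R to S, flip to black, move to (6,6). |black|=5
Step 4: on WHITE (6,6): turn R to W, flip to black, move to (6,5). |black|=6

Answer: BLACK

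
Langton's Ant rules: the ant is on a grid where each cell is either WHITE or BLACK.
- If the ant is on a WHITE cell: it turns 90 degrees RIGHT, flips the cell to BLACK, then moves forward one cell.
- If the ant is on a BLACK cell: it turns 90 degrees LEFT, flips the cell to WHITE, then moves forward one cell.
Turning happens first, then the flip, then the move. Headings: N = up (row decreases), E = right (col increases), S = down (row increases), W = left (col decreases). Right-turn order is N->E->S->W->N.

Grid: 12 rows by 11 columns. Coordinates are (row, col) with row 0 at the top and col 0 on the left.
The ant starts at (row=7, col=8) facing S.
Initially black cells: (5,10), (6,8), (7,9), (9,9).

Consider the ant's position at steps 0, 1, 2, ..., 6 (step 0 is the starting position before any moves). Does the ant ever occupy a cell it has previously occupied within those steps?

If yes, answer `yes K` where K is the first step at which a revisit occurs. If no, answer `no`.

Step 1: on WHITE (7,8): turn R to W, flip to black, move to (7,7). |black|=5 — new cell
Step 2: on WHITE (7,7): turn R to N, flip to black, move to (6,7). |black|=6 — new cell
Step 3: on WHITE (6,7): turn R to E, flip to black, move to (6,8). |black|=7 — new cell
Step 4: on BLACK (6,8): turn L to N, flip to white, move to (5,8). |black|=6 — new cell
Step 5: on WHITE (5,8): turn R to E, flip to black, move to (5,9). |black|=7 — new cell
Step 6: on WHITE (5,9): turn R to S, flip to black, move to (6,9). |black|=8 — new cell
No revisit within 6 steps.

Answer: no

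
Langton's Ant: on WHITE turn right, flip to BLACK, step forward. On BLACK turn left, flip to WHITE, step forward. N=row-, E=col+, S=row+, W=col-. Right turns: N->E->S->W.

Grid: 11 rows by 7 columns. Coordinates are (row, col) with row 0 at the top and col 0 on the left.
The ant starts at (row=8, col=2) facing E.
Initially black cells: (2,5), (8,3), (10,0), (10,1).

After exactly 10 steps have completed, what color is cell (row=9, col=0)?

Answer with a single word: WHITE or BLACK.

Step 1: on WHITE (8,2): turn R to S, flip to black, move to (9,2). |black|=5
Step 2: on WHITE (9,2): turn R to W, flip to black, move to (9,1). |black|=6
Step 3: on WHITE (9,1): turn R to N, flip to black, move to (8,1). |black|=7
Step 4: on WHITE (8,1): turn R to E, flip to black, move to (8,2). |black|=8
Step 5: on BLACK (8,2): turn L to N, flip to white, move to (7,2). |black|=7
Step 6: on WHITE (7,2): turn R to E, flip to black, move to (7,3). |black|=8
Step 7: on WHITE (7,3): turn R to S, flip to black, move to (8,3). |black|=9
Step 8: on BLACK (8,3): turn L to E, flip to white, move to (8,4). |black|=8
Step 9: on WHITE (8,4): turn R to S, flip to black, move to (9,4). |black|=9
Step 10: on WHITE (9,4): turn R to W, flip to black, move to (9,3). |black|=10

Answer: WHITE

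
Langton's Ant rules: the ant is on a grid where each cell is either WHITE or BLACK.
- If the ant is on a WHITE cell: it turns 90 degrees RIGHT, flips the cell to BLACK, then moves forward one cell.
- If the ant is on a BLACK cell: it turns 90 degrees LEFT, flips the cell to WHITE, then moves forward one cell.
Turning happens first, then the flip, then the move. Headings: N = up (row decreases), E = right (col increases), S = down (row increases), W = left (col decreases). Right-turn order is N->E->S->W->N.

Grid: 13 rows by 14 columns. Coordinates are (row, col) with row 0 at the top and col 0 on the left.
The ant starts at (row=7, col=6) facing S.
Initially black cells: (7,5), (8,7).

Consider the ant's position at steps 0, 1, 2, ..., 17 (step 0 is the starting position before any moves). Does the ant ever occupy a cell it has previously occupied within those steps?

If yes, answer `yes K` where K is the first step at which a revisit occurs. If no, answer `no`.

Step 1: on WHITE (7,6): turn R to W, flip to black, move to (7,5). |black|=3 — new cell
Step 2: on BLACK (7,5): turn L to S, flip to white, move to (8,5). |black|=2 — new cell
Step 3: on WHITE (8,5): turn R to W, flip to black, move to (8,4). |black|=3 — new cell
Step 4: on WHITE (8,4): turn R to N, flip to black, move to (7,4). |black|=4 — new cell
Step 5: on WHITE (7,4): turn R to E, flip to black, move to (7,5). |black|=5 — REVISIT

Answer: yes 5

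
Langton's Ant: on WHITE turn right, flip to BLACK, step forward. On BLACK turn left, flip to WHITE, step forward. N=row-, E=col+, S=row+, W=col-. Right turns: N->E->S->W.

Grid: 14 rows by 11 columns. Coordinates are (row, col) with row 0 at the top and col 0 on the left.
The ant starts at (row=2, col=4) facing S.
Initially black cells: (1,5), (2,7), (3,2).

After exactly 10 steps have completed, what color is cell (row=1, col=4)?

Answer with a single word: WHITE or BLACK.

Answer: BLACK

Derivation:
Step 1: on WHITE (2,4): turn R to W, flip to black, move to (2,3). |black|=4
Step 2: on WHITE (2,3): turn R to N, flip to black, move to (1,3). |black|=5
Step 3: on WHITE (1,3): turn R to E, flip to black, move to (1,4). |black|=6
Step 4: on WHITE (1,4): turn R to S, flip to black, move to (2,4). |black|=7
Step 5: on BLACK (2,4): turn L to E, flip to white, move to (2,5). |black|=6
Step 6: on WHITE (2,5): turn R to S, flip to black, move to (3,5). |black|=7
Step 7: on WHITE (3,5): turn R to W, flip to black, move to (3,4). |black|=8
Step 8: on WHITE (3,4): turn R to N, flip to black, move to (2,4). |black|=9
Step 9: on WHITE (2,4): turn R to E, flip to black, move to (2,5). |black|=10
Step 10: on BLACK (2,5): turn L to N, flip to white, move to (1,5). |black|=9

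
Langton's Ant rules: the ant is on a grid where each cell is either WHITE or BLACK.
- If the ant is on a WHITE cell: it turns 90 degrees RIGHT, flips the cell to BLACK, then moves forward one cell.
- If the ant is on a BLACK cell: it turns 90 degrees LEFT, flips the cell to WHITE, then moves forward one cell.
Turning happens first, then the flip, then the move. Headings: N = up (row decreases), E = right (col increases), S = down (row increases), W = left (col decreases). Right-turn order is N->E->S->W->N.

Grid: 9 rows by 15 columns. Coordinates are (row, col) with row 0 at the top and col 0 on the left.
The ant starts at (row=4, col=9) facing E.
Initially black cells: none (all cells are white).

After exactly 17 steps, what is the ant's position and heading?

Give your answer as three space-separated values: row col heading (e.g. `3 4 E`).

Step 1: on WHITE (4,9): turn R to S, flip to black, move to (5,9). |black|=1
Step 2: on WHITE (5,9): turn R to W, flip to black, move to (5,8). |black|=2
Step 3: on WHITE (5,8): turn R to N, flip to black, move to (4,8). |black|=3
Step 4: on WHITE (4,8): turn R to E, flip to black, move to (4,9). |black|=4
Step 5: on BLACK (4,9): turn L to N, flip to white, move to (3,9). |black|=3
Step 6: on WHITE (3,9): turn R to E, flip to black, move to (3,10). |black|=4
Step 7: on WHITE (3,10): turn R to S, flip to black, move to (4,10). |black|=5
Step 8: on WHITE (4,10): turn R to W, flip to black, move to (4,9). |black|=6
Step 9: on WHITE (4,9): turn R to N, flip to black, move to (3,9). |black|=7
Step 10: on BLACK (3,9): turn L to W, flip to white, move to (3,8). |black|=6
Step 11: on WHITE (3,8): turn R to N, flip to black, move to (2,8). |black|=7
Step 12: on WHITE (2,8): turn R to E, flip to black, move to (2,9). |black|=8
Step 13: on WHITE (2,9): turn R to S, flip to black, move to (3,9). |black|=9
Step 14: on WHITE (3,9): turn R to W, flip to black, move to (3,8). |black|=10
Step 15: on BLACK (3,8): turn L to S, flip to white, move to (4,8). |black|=9
Step 16: on BLACK (4,8): turn L to E, flip to white, move to (4,9). |black|=8
Step 17: on BLACK (4,9): turn L to N, flip to white, move to (3,9). |black|=7

Answer: 3 9 N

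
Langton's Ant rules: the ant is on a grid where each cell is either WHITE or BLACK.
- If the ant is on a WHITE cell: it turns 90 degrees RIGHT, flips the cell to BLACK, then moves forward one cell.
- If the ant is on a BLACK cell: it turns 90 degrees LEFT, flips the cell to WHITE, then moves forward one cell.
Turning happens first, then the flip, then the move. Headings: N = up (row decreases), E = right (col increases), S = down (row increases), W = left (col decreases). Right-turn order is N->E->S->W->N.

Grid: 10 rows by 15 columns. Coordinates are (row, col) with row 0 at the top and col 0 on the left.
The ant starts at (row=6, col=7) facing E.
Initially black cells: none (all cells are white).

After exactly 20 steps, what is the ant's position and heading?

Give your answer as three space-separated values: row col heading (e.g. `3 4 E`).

Answer: 4 5 W

Derivation:
Step 1: on WHITE (6,7): turn R to S, flip to black, move to (7,7). |black|=1
Step 2: on WHITE (7,7): turn R to W, flip to black, move to (7,6). |black|=2
Step 3: on WHITE (7,6): turn R to N, flip to black, move to (6,6). |black|=3
Step 4: on WHITE (6,6): turn R to E, flip to black, move to (6,7). |black|=4
Step 5: on BLACK (6,7): turn L to N, flip to white, move to (5,7). |black|=3
Step 6: on WHITE (5,7): turn R to E, flip to black, move to (5,8). |black|=4
Step 7: on WHITE (5,8): turn R to S, flip to black, move to (6,8). |black|=5
Step 8: on WHITE (6,8): turn R to W, flip to black, move to (6,7). |black|=6
Step 9: on WHITE (6,7): turn R to N, flip to black, move to (5,7). |black|=7
Step 10: on BLACK (5,7): turn L to W, flip to white, move to (5,6). |black|=6
Step 11: on WHITE (5,6): turn R to N, flip to black, move to (4,6). |black|=7
Step 12: on WHITE (4,6): turn R to E, flip to black, move to (4,7). |black|=8
Step 13: on WHITE (4,7): turn R to S, flip to black, move to (5,7). |black|=9
Step 14: on WHITE (5,7): turn R to W, flip to black, move to (5,6). |black|=10
Step 15: on BLACK (5,6): turn L to S, flip to white, move to (6,6). |black|=9
Step 16: on BLACK (6,6): turn L to E, flip to white, move to (6,7). |black|=8
Step 17: on BLACK (6,7): turn L to N, flip to white, move to (5,7). |black|=7
Step 18: on BLACK (5,7): turn L to W, flip to white, move to (5,6). |black|=6
Step 19: on WHITE (5,6): turn R to N, flip to black, move to (4,6). |black|=7
Step 20: on BLACK (4,6): turn L to W, flip to white, move to (4,5). |black|=6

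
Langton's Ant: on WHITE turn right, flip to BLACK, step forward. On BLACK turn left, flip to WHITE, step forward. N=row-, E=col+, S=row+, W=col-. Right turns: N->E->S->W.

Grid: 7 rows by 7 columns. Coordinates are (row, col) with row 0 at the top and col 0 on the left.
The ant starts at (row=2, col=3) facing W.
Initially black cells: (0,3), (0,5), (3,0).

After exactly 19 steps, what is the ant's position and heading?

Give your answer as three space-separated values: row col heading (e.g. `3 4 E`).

Step 1: on WHITE (2,3): turn R to N, flip to black, move to (1,3). |black|=4
Step 2: on WHITE (1,3): turn R to E, flip to black, move to (1,4). |black|=5
Step 3: on WHITE (1,4): turn R to S, flip to black, move to (2,4). |black|=6
Step 4: on WHITE (2,4): turn R to W, flip to black, move to (2,3). |black|=7
Step 5: on BLACK (2,3): turn L to S, flip to white, move to (3,3). |black|=6
Step 6: on WHITE (3,3): turn R to W, flip to black, move to (3,2). |black|=7
Step 7: on WHITE (3,2): turn R to N, flip to black, move to (2,2). |black|=8
Step 8: on WHITE (2,2): turn R to E, flip to black, move to (2,3). |black|=9
Step 9: on WHITE (2,3): turn R to S, flip to black, move to (3,3). |black|=10
Step 10: on BLACK (3,3): turn L to E, flip to white, move to (3,4). |black|=9
Step 11: on WHITE (3,4): turn R to S, flip to black, move to (4,4). |black|=10
Step 12: on WHITE (4,4): turn R to W, flip to black, move to (4,3). |black|=11
Step 13: on WHITE (4,3): turn R to N, flip to black, move to (3,3). |black|=12
Step 14: on WHITE (3,3): turn R to E, flip to black, move to (3,4). |black|=13
Step 15: on BLACK (3,4): turn L to N, flip to white, move to (2,4). |black|=12
Step 16: on BLACK (2,4): turn L to W, flip to white, move to (2,3). |black|=11
Step 17: on BLACK (2,3): turn L to S, flip to white, move to (3,3). |black|=10
Step 18: on BLACK (3,3): turn L to E, flip to white, move to (3,4). |black|=9
Step 19: on WHITE (3,4): turn R to S, flip to black, move to (4,4). |black|=10

Answer: 4 4 S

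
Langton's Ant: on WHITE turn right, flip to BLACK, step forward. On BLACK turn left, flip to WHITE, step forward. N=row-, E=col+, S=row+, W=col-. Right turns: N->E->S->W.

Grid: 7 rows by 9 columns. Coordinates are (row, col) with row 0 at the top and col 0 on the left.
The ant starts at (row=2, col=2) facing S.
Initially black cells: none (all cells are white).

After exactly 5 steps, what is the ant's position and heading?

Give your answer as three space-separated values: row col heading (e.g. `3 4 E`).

Answer: 2 3 E

Derivation:
Step 1: on WHITE (2,2): turn R to W, flip to black, move to (2,1). |black|=1
Step 2: on WHITE (2,1): turn R to N, flip to black, move to (1,1). |black|=2
Step 3: on WHITE (1,1): turn R to E, flip to black, move to (1,2). |black|=3
Step 4: on WHITE (1,2): turn R to S, flip to black, move to (2,2). |black|=4
Step 5: on BLACK (2,2): turn L to E, flip to white, move to (2,3). |black|=3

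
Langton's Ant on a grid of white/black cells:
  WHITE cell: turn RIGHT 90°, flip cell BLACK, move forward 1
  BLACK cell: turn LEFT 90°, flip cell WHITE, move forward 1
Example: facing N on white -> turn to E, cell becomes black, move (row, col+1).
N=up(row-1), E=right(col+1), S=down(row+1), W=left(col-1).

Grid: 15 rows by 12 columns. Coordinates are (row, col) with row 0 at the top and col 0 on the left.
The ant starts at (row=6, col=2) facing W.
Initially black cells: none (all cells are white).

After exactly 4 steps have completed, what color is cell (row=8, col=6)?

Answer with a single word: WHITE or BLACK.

Step 1: on WHITE (6,2): turn R to N, flip to black, move to (5,2). |black|=1
Step 2: on WHITE (5,2): turn R to E, flip to black, move to (5,3). |black|=2
Step 3: on WHITE (5,3): turn R to S, flip to black, move to (6,3). |black|=3
Step 4: on WHITE (6,3): turn R to W, flip to black, move to (6,2). |black|=4

Answer: WHITE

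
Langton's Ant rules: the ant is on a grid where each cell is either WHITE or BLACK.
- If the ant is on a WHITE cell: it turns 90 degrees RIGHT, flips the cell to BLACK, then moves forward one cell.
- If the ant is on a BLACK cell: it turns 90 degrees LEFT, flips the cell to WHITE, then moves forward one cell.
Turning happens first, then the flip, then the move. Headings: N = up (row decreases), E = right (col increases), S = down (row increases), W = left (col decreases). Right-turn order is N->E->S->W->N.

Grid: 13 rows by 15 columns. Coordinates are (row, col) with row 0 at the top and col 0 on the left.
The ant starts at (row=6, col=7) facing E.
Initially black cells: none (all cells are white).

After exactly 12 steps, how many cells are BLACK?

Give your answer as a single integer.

Answer: 8

Derivation:
Step 1: on WHITE (6,7): turn R to S, flip to black, move to (7,7). |black|=1
Step 2: on WHITE (7,7): turn R to W, flip to black, move to (7,6). |black|=2
Step 3: on WHITE (7,6): turn R to N, flip to black, move to (6,6). |black|=3
Step 4: on WHITE (6,6): turn R to E, flip to black, move to (6,7). |black|=4
Step 5: on BLACK (6,7): turn L to N, flip to white, move to (5,7). |black|=3
Step 6: on WHITE (5,7): turn R to E, flip to black, move to (5,8). |black|=4
Step 7: on WHITE (5,8): turn R to S, flip to black, move to (6,8). |black|=5
Step 8: on WHITE (6,8): turn R to W, flip to black, move to (6,7). |black|=6
Step 9: on WHITE (6,7): turn R to N, flip to black, move to (5,7). |black|=7
Step 10: on BLACK (5,7): turn L to W, flip to white, move to (5,6). |black|=6
Step 11: on WHITE (5,6): turn R to N, flip to black, move to (4,6). |black|=7
Step 12: on WHITE (4,6): turn R to E, flip to black, move to (4,7). |black|=8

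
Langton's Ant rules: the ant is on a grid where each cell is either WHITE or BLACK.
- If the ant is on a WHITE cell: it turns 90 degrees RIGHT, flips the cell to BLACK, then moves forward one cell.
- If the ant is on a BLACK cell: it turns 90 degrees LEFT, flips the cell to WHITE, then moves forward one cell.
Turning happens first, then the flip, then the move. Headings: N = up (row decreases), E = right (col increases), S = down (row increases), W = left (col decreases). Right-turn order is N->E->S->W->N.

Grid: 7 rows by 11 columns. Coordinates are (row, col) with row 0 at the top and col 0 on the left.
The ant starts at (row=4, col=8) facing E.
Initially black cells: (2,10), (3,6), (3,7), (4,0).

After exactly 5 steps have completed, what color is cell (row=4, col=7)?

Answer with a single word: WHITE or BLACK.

Step 1: on WHITE (4,8): turn R to S, flip to black, move to (5,8). |black|=5
Step 2: on WHITE (5,8): turn R to W, flip to black, move to (5,7). |black|=6
Step 3: on WHITE (5,7): turn R to N, flip to black, move to (4,7). |black|=7
Step 4: on WHITE (4,7): turn R to E, flip to black, move to (4,8). |black|=8
Step 5: on BLACK (4,8): turn L to N, flip to white, move to (3,8). |black|=7

Answer: BLACK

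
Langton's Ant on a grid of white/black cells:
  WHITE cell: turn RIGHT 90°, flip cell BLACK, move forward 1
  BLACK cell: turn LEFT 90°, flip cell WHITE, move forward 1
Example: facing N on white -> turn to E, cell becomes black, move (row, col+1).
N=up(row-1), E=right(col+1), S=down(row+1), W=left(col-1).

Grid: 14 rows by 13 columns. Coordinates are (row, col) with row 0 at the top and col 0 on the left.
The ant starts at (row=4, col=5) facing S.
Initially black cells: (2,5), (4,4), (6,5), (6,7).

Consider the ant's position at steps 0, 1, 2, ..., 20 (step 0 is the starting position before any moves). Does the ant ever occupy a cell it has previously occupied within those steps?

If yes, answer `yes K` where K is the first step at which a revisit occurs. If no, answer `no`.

Answer: yes 5

Derivation:
Step 1: on WHITE (4,5): turn R to W, flip to black, move to (4,4). |black|=5 — new cell
Step 2: on BLACK (4,4): turn L to S, flip to white, move to (5,4). |black|=4 — new cell
Step 3: on WHITE (5,4): turn R to W, flip to black, move to (5,3). |black|=5 — new cell
Step 4: on WHITE (5,3): turn R to N, flip to black, move to (4,3). |black|=6 — new cell
Step 5: on WHITE (4,3): turn R to E, flip to black, move to (4,4). |black|=7 — REVISIT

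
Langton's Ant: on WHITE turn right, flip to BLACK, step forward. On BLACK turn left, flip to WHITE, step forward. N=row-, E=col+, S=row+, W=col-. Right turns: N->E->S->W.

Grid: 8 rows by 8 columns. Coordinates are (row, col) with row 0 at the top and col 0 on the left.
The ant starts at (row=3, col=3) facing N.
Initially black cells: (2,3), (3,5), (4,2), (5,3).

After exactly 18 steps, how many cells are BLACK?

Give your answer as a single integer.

Answer: 14

Derivation:
Step 1: on WHITE (3,3): turn R to E, flip to black, move to (3,4). |black|=5
Step 2: on WHITE (3,4): turn R to S, flip to black, move to (4,4). |black|=6
Step 3: on WHITE (4,4): turn R to W, flip to black, move to (4,3). |black|=7
Step 4: on WHITE (4,3): turn R to N, flip to black, move to (3,3). |black|=8
Step 5: on BLACK (3,3): turn L to W, flip to white, move to (3,2). |black|=7
Step 6: on WHITE (3,2): turn R to N, flip to black, move to (2,2). |black|=8
Step 7: on WHITE (2,2): turn R to E, flip to black, move to (2,3). |black|=9
Step 8: on BLACK (2,3): turn L to N, flip to white, move to (1,3). |black|=8
Step 9: on WHITE (1,3): turn R to E, flip to black, move to (1,4). |black|=9
Step 10: on WHITE (1,4): turn R to S, flip to black, move to (2,4). |black|=10
Step 11: on WHITE (2,4): turn R to W, flip to black, move to (2,3). |black|=11
Step 12: on WHITE (2,3): turn R to N, flip to black, move to (1,3). |black|=12
Step 13: on BLACK (1,3): turn L to W, flip to white, move to (1,2). |black|=11
Step 14: on WHITE (1,2): turn R to N, flip to black, move to (0,2). |black|=12
Step 15: on WHITE (0,2): turn R to E, flip to black, move to (0,3). |black|=13
Step 16: on WHITE (0,3): turn R to S, flip to black, move to (1,3). |black|=14
Step 17: on WHITE (1,3): turn R to W, flip to black, move to (1,2). |black|=15
Step 18: on BLACK (1,2): turn L to S, flip to white, move to (2,2). |black|=14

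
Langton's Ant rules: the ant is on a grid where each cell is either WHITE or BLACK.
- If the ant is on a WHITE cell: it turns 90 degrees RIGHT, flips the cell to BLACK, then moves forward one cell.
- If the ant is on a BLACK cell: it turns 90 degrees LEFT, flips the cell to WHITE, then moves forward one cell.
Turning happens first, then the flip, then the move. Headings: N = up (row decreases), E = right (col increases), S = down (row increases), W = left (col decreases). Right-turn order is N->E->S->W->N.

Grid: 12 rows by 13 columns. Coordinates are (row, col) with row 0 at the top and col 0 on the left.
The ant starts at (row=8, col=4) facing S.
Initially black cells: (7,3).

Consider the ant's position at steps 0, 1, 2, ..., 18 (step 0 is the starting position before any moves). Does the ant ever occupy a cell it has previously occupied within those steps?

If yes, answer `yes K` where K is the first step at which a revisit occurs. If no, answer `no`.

Step 1: on WHITE (8,4): turn R to W, flip to black, move to (8,3). |black|=2 — new cell
Step 2: on WHITE (8,3): turn R to N, flip to black, move to (7,3). |black|=3 — new cell
Step 3: on BLACK (7,3): turn L to W, flip to white, move to (7,2). |black|=2 — new cell
Step 4: on WHITE (7,2): turn R to N, flip to black, move to (6,2). |black|=3 — new cell
Step 5: on WHITE (6,2): turn R to E, flip to black, move to (6,3). |black|=4 — new cell
Step 6: on WHITE (6,3): turn R to S, flip to black, move to (7,3). |black|=5 — REVISIT

Answer: yes 6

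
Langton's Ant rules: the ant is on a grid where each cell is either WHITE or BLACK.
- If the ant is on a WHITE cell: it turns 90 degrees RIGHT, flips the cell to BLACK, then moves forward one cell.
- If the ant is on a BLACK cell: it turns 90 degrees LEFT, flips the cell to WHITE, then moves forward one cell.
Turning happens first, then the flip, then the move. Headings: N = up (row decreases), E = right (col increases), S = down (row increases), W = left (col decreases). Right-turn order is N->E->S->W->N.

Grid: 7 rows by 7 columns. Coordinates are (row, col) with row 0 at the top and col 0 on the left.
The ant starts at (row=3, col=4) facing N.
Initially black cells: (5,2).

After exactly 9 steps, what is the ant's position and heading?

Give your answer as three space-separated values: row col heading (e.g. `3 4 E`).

Step 1: on WHITE (3,4): turn R to E, flip to black, move to (3,5). |black|=2
Step 2: on WHITE (3,5): turn R to S, flip to black, move to (4,5). |black|=3
Step 3: on WHITE (4,5): turn R to W, flip to black, move to (4,4). |black|=4
Step 4: on WHITE (4,4): turn R to N, flip to black, move to (3,4). |black|=5
Step 5: on BLACK (3,4): turn L to W, flip to white, move to (3,3). |black|=4
Step 6: on WHITE (3,3): turn R to N, flip to black, move to (2,3). |black|=5
Step 7: on WHITE (2,3): turn R to E, flip to black, move to (2,4). |black|=6
Step 8: on WHITE (2,4): turn R to S, flip to black, move to (3,4). |black|=7
Step 9: on WHITE (3,4): turn R to W, flip to black, move to (3,3). |black|=8

Answer: 3 3 W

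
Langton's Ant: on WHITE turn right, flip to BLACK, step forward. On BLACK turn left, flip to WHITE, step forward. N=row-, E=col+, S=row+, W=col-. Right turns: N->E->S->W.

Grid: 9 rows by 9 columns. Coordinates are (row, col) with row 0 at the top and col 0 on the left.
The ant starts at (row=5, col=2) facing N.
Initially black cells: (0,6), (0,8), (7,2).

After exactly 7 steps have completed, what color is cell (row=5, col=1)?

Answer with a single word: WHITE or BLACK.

Step 1: on WHITE (5,2): turn R to E, flip to black, move to (5,3). |black|=4
Step 2: on WHITE (5,3): turn R to S, flip to black, move to (6,3). |black|=5
Step 3: on WHITE (6,3): turn R to W, flip to black, move to (6,2). |black|=6
Step 4: on WHITE (6,2): turn R to N, flip to black, move to (5,2). |black|=7
Step 5: on BLACK (5,2): turn L to W, flip to white, move to (5,1). |black|=6
Step 6: on WHITE (5,1): turn R to N, flip to black, move to (4,1). |black|=7
Step 7: on WHITE (4,1): turn R to E, flip to black, move to (4,2). |black|=8

Answer: BLACK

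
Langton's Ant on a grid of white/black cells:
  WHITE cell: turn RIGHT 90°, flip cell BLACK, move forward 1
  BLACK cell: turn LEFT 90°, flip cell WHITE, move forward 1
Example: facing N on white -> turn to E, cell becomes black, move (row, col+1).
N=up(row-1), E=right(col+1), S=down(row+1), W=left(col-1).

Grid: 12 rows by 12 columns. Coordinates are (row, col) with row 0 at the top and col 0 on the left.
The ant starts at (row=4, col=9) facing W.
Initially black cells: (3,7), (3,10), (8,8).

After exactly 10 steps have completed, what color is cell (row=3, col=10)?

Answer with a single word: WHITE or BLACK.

Step 1: on WHITE (4,9): turn R to N, flip to black, move to (3,9). |black|=4
Step 2: on WHITE (3,9): turn R to E, flip to black, move to (3,10). |black|=5
Step 3: on BLACK (3,10): turn L to N, flip to white, move to (2,10). |black|=4
Step 4: on WHITE (2,10): turn R to E, flip to black, move to (2,11). |black|=5
Step 5: on WHITE (2,11): turn R to S, flip to black, move to (3,11). |black|=6
Step 6: on WHITE (3,11): turn R to W, flip to black, move to (3,10). |black|=7
Step 7: on WHITE (3,10): turn R to N, flip to black, move to (2,10). |black|=8
Step 8: on BLACK (2,10): turn L to W, flip to white, move to (2,9). |black|=7
Step 9: on WHITE (2,9): turn R to N, flip to black, move to (1,9). |black|=8
Step 10: on WHITE (1,9): turn R to E, flip to black, move to (1,10). |black|=9

Answer: BLACK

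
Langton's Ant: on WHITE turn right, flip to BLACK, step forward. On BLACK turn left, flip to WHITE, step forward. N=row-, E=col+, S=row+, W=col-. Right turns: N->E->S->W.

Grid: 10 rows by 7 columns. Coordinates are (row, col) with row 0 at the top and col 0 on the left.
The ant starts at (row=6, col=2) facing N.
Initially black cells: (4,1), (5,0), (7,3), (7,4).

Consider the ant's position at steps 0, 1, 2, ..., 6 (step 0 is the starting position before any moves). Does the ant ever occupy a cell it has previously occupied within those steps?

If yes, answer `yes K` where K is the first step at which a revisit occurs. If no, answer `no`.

Step 1: on WHITE (6,2): turn R to E, flip to black, move to (6,3). |black|=5 — new cell
Step 2: on WHITE (6,3): turn R to S, flip to black, move to (7,3). |black|=6 — new cell
Step 3: on BLACK (7,3): turn L to E, flip to white, move to (7,4). |black|=5 — new cell
Step 4: on BLACK (7,4): turn L to N, flip to white, move to (6,4). |black|=4 — new cell
Step 5: on WHITE (6,4): turn R to E, flip to black, move to (6,5). |black|=5 — new cell
Step 6: on WHITE (6,5): turn R to S, flip to black, move to (7,5). |black|=6 — new cell
No revisit within 6 steps.

Answer: no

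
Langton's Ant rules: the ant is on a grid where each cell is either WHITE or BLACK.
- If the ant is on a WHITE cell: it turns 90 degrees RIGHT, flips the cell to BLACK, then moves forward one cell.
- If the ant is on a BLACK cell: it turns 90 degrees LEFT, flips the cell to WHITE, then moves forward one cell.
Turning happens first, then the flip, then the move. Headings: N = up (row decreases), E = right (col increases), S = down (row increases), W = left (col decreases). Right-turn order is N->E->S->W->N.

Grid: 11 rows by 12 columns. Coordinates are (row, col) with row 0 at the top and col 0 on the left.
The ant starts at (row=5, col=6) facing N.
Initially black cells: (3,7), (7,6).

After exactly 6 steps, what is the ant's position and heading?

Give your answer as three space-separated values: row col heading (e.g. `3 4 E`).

Step 1: on WHITE (5,6): turn R to E, flip to black, move to (5,7). |black|=3
Step 2: on WHITE (5,7): turn R to S, flip to black, move to (6,7). |black|=4
Step 3: on WHITE (6,7): turn R to W, flip to black, move to (6,6). |black|=5
Step 4: on WHITE (6,6): turn R to N, flip to black, move to (5,6). |black|=6
Step 5: on BLACK (5,6): turn L to W, flip to white, move to (5,5). |black|=5
Step 6: on WHITE (5,5): turn R to N, flip to black, move to (4,5). |black|=6

Answer: 4 5 N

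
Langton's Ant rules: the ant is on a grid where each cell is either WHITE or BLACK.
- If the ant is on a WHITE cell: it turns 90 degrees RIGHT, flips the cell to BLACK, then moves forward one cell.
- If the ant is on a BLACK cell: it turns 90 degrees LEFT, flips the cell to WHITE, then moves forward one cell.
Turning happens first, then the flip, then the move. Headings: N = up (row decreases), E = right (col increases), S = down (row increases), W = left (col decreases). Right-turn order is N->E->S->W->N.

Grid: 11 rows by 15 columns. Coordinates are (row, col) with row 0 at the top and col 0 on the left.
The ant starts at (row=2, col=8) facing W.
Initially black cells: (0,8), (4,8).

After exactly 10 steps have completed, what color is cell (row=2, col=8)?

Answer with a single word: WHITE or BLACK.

Answer: BLACK

Derivation:
Step 1: on WHITE (2,8): turn R to N, flip to black, move to (1,8). |black|=3
Step 2: on WHITE (1,8): turn R to E, flip to black, move to (1,9). |black|=4
Step 3: on WHITE (1,9): turn R to S, flip to black, move to (2,9). |black|=5
Step 4: on WHITE (2,9): turn R to W, flip to black, move to (2,8). |black|=6
Step 5: on BLACK (2,8): turn L to S, flip to white, move to (3,8). |black|=5
Step 6: on WHITE (3,8): turn R to W, flip to black, move to (3,7). |black|=6
Step 7: on WHITE (3,7): turn R to N, flip to black, move to (2,7). |black|=7
Step 8: on WHITE (2,7): turn R to E, flip to black, move to (2,8). |black|=8
Step 9: on WHITE (2,8): turn R to S, flip to black, move to (3,8). |black|=9
Step 10: on BLACK (3,8): turn L to E, flip to white, move to (3,9). |black|=8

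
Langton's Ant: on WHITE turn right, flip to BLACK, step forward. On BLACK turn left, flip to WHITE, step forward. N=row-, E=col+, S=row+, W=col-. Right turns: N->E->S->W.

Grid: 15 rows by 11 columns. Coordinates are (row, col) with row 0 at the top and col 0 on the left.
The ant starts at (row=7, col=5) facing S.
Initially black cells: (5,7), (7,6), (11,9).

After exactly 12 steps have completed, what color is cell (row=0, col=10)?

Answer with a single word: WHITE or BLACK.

Step 1: on WHITE (7,5): turn R to W, flip to black, move to (7,4). |black|=4
Step 2: on WHITE (7,4): turn R to N, flip to black, move to (6,4). |black|=5
Step 3: on WHITE (6,4): turn R to E, flip to black, move to (6,5). |black|=6
Step 4: on WHITE (6,5): turn R to S, flip to black, move to (7,5). |black|=7
Step 5: on BLACK (7,5): turn L to E, flip to white, move to (7,6). |black|=6
Step 6: on BLACK (7,6): turn L to N, flip to white, move to (6,6). |black|=5
Step 7: on WHITE (6,6): turn R to E, flip to black, move to (6,7). |black|=6
Step 8: on WHITE (6,7): turn R to S, flip to black, move to (7,7). |black|=7
Step 9: on WHITE (7,7): turn R to W, flip to black, move to (7,6). |black|=8
Step 10: on WHITE (7,6): turn R to N, flip to black, move to (6,6). |black|=9
Step 11: on BLACK (6,6): turn L to W, flip to white, move to (6,5). |black|=8
Step 12: on BLACK (6,5): turn L to S, flip to white, move to (7,5). |black|=7

Answer: WHITE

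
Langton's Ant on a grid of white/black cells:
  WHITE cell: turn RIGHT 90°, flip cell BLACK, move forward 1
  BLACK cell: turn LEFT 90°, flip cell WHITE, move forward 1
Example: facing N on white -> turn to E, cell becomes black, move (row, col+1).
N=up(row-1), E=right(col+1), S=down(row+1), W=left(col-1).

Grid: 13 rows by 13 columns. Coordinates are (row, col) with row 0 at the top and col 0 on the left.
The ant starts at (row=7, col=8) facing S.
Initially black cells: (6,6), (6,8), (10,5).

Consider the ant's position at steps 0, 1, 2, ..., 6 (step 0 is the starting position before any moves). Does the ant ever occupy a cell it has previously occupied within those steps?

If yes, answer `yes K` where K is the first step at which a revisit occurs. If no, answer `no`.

Step 1: on WHITE (7,8): turn R to W, flip to black, move to (7,7). |black|=4 — new cell
Step 2: on WHITE (7,7): turn R to N, flip to black, move to (6,7). |black|=5 — new cell
Step 3: on WHITE (6,7): turn R to E, flip to black, move to (6,8). |black|=6 — new cell
Step 4: on BLACK (6,8): turn L to N, flip to white, move to (5,8). |black|=5 — new cell
Step 5: on WHITE (5,8): turn R to E, flip to black, move to (5,9). |black|=6 — new cell
Step 6: on WHITE (5,9): turn R to S, flip to black, move to (6,9). |black|=7 — new cell
No revisit within 6 steps.

Answer: no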